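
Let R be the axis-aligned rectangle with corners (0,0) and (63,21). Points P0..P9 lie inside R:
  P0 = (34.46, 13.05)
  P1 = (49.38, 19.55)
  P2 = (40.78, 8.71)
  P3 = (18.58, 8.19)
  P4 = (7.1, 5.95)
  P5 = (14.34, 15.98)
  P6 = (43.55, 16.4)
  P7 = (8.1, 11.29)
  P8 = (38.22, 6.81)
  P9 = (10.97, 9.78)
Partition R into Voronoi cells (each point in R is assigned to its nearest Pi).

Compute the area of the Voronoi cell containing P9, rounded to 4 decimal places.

Area of P9's cell: 39.1888

1. box [0,63]×[0,21]: [(0, 0) (63, 0) (63, 21) (0, 21)]
2. ⊥bis P9·P0 via (22.715,11.415): [(0, 0) (24.3041, 0) (21.3807, 21) (0, 21)]  |A|=479.6899
3. ⊥bis P9·P1 via (30.175,14.665): [(0, 0) (24.3041, 0) (21.3807, 21) (0, 21)]  |A|=479.6899
4. ⊥bis P9·P2 via (25.875,9.245): [(0, 0) (24.3041, 0) (21.3807, 21) (0, 21)]  |A|=479.6899
5. ⊥bis P9·P3 via (14.775,8.985): [(0, 0) (12.8977, 0) (17.2854, 21) (0, 21)]  |A|=316.9223
6. ⊥bis P9·P4 via (9.035,7.865): [(0, 16.9944) (13.5812, 3.2713) (17.2854, 21) (0, 21)]  |A|=180.4241
7. ⊥bis P9·P5 via (12.655,12.88): [(0, 19.7586) (0, 16.9944) (13.5812, 3.2713) (15.2896, 11.448)]  |A|=88.3787
8. ⊥bis P9·P6 via (27.26,13.09): [(0, 19.7586) (0, 16.9944) (13.5812, 3.2713) (15.2896, 11.448)]  |A|=88.3787
9. ⊥bis P9·P7 via (9.535,10.535): [(11.1882, 13.6773) (8.4443, 8.4619) (13.5812, 3.2713) (15.2896, 11.448)]  |A|=39.1888
10. ⊥bis P9·P8 via (24.595,8.295): [(11.1882, 13.6773) (8.4443, 8.4619) (13.5812, 3.2713) (15.2896, 11.448)]  |A|=39.1888
11. canonical 4-gon: [(11.1882, 13.6773) (8.4443, 8.4619) (13.5812, 3.2713) (15.2896, 11.448)]
12. shoelace: 39.1888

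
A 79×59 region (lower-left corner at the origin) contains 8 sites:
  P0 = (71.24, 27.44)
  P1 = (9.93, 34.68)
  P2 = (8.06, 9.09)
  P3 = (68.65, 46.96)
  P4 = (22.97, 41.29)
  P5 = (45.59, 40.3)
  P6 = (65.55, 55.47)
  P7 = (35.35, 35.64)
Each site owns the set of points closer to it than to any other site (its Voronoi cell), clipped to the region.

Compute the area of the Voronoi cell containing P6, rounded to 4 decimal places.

Area of P6's cell: 227.5459

1. box [0,79]×[0,59]: [(0, 0) (79, 0) (79, 59) (0, 59)]
2. ⊥bis P6·P0 via (68.395,41.455): [(0, 27.571) (79, 43.6078) (79, 59) (0, 59)]  |A|=1849.4368
3. ⊥bis P6·P1 via (37.74,45.075): [(41.1597, 35.9263) (79, 43.6078) (79, 59) (32.535, 59)]  |A|=827.2826
4. ⊥bis P6·P2 via (36.805,32.28): [(41.1597, 35.9263) (79, 43.6078) (79, 59) (32.535, 59)]  |A|=827.2826
5. ⊥bis P6·P3 via (67.1,51.215): [(39.2386, 41.0657) (79, 55.5499) (79, 59) (32.535, 59)]  |A|=485.2481
6. ⊥bis P6·P4 via (44.26,48.38): [(45.889, 43.4883) (79, 55.5499) (79, 59) (40.7233, 59)]  |A|=353.9858
7. ⊥bis P6·P5 via (55.57,47.885): [(56.0879, 47.2035) (79, 55.5499) (79, 59) (47.1224, 59)]  |A|=227.5459
8. ⊥bis P6·P7 via (50.45,45.555): [(56.0879, 47.2035) (79, 55.5499) (79, 59) (47.1224, 59)]  |A|=227.5459
9. canonical 4-gon: [(56.0879, 47.2035) (79, 55.5499) (79, 59) (47.1224, 59)]
10. shoelace: 227.5459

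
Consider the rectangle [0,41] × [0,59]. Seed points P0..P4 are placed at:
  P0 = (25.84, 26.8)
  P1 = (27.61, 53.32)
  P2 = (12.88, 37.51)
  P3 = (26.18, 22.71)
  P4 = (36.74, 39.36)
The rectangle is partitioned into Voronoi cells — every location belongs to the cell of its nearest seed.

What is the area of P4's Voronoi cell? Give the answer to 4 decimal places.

Area of P4's cell: 245.2144

1. box [0,41]×[0,59]: [(0, 0) (41, 0) (41, 59) (0, 59)]
2. ⊥bis P4·P0 via (31.29,33.08): [(41, 24.6533) (41, 59) (1.4226, 59)]  |A|=679.6768
3. ⊥bis P4·P1 via (32.175,46.34): [(22.9572, 40.3115) (41, 24.6533) (41, 52.1117)]  |A|=247.7122
4. ⊥bis P4·P2 via (24.81,38.435): [(24.5821, 41.3742) (24.7877, 38.7229) (41, 24.6533) (41, 52.1117)]  |A|=245.449
5. ⊥bis P4·P3 via (31.46,31.035): [(24.5821, 41.3742) (24.7877, 38.7229) (39.5827, 25.8833) (41, 24.9844) (41, 52.1117)]  |A|=245.2144
6. canonical 5-gon: [(24.5821, 41.3742) (24.7877, 38.7229) (39.5827, 25.8833) (41, 24.9844) (41, 52.1117)]
7. shoelace: 245.2144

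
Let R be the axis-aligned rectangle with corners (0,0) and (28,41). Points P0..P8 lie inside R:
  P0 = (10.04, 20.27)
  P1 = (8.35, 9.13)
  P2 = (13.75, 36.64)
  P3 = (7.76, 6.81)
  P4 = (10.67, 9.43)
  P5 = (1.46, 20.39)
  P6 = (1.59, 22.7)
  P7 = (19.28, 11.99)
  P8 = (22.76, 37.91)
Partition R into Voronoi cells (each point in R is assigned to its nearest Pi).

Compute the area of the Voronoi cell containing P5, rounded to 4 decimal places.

1. box [0,28]×[0,41]: [(0, 0) (28, 0) (28, 41) (0, 41)]
2. ⊥bis P5·P0 via (5.75,20.33): [(0, 0) (5.4657, 0) (6.0391, 41) (0, 41)]  |A|=235.8475
3. ⊥bis P5·P1 via (4.905,14.76): [(0, 11.7586) (5.6787, 15.2334) (6.0391, 41) (0, 41)]  |A|=160.8301
4. ⊥bis P5·P2 via (7.605,28.515): [(0, 34.2667) (0, 11.7586) (5.6787, 15.2334) (5.8827, 29.8176)]  |A|=107.2594
5. ⊥bis P5·P3 via (4.61,13.6): [(0, 34.2667) (0, 11.7586) (5.6787, 15.2334) (5.8827, 29.8176)]  |A|=107.2594
6. ⊥bis P5·P4 via (6.065,14.91): [(0, 34.2667) (0, 11.7586) (5.6787, 15.2334) (5.8827, 29.8176)]  |A|=107.2594
7. ⊥bis P5·P6 via (1.525,21.545): [(0, 21.6308) (0, 11.7586) (5.6787, 15.2334) (5.7637, 21.3065)]  |A|=45.5459
8. ⊥bis P5·P7 via (10.37,16.19): [(0, 21.6308) (0, 11.7586) (5.6787, 15.2334) (5.7637, 21.3065)]  |A|=45.5459
9. ⊥bis P5·P8 via (12.11,29.15): [(0, 21.6308) (0, 11.7586) (5.6787, 15.2334) (5.7637, 21.3065)]  |A|=45.5459
10. canonical 4-gon: [(0, 21.6308) (0, 11.7586) (5.6787, 15.2334) (5.7637, 21.3065)]
11. shoelace: 45.5459

Area of P5's cell: 45.5459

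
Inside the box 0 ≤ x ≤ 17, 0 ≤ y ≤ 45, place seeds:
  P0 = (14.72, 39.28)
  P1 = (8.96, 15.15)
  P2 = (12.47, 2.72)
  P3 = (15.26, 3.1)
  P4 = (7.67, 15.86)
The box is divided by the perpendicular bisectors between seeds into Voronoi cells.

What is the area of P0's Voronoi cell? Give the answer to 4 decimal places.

Area of P0's cell: 282.3113

1. box [0,17]×[0,45]: [(0, 0) (17, 0) (17, 45) (0, 45)]
2. ⊥bis P0·P1 via (11.84,27.215): [(0, 30.0413) (17, 25.9833) (17, 45) (0, 45)]  |A|=288.7912
3. ⊥bis P0·P2 via (13.595,21): [(0, 30.0413) (17, 25.9833) (17, 45) (0, 45)]  |A|=288.7912
4. ⊥bis P0·P3 via (14.99,21.19): [(0, 30.0413) (17, 25.9833) (17, 45) (0, 45)]  |A|=288.7912
5. ⊥bis P0·P4 via (11.195,27.57): [(0, 30.94) (14.421, 26.5989) (17, 25.9833) (17, 45) (0, 45)]  |A|=282.3113
6. canonical 5-gon: [(0, 30.94) (14.421, 26.5989) (17, 25.9833) (17, 45) (0, 45)]
7. shoelace: 282.3113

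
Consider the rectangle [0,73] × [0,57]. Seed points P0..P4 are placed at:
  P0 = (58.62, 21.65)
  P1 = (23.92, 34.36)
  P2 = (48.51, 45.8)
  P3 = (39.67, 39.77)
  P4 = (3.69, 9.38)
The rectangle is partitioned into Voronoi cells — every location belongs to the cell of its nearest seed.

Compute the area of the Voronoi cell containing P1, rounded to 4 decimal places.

Area of P1's cell: 1206.9455

1. box [0,73]×[0,57]: [(0, 0) (73, 0) (73, 57) (0, 57)]
2. ⊥bis P1·P0 via (41.27,28.005): [(0, 0) (31.0123, 0) (51.8904, 57) (0, 57)]  |A|=2362.7247
3. ⊥bis P1·P2 via (36.215,40.08): [(0, 0) (31.0123, 0) (41.5178, 28.6817) (28.3433, 57) (0, 57)]  |A|=2029.318
4. ⊥bis P1·P3 via (31.795,37.065): [(0, 0) (31.0123, 0) (37.9864, 19.0402) (24.9475, 57) (0, 57)]  |A|=1851.3521
5. ⊥bis P1·P4 via (13.805,21.87): [(0, 33.0499) (33.2537, 6.1195) (37.9864, 19.0402) (24.9475, 57) (0, 57)]  |A|=1206.9455
6. canonical 5-gon: [(0, 33.0499) (33.2537, 6.1195) (37.9864, 19.0402) (24.9475, 57) (0, 57)]
7. shoelace: 1206.9455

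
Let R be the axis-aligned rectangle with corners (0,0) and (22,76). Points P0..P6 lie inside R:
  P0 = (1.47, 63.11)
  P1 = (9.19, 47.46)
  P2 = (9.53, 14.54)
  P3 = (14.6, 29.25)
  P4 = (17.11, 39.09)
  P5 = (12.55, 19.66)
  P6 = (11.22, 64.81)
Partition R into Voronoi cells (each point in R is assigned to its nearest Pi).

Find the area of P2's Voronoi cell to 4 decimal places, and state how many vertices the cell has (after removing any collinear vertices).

Area of P2's cell: 376.7191 (4 vertices)

1. box [0,22]×[0,76]: [(0, 0) (22, 0) (22, 76) (0, 76)]
2. ⊥bis P2·P0 via (5.5,38.825): [(0, 37.9123) (0, 0) (22, 0) (22, 41.5631)]  |A|=874.2295
3. ⊥bis P2·P1 via (9.36,31): [(0, 30.9033) (0, 0) (22, 0) (22, 31.1305)]  |A|=682.3726
4. ⊥bis P2·P3 via (12.065,21.895): [(0, 26.0534) (0, 0) (22, 0) (22, 18.4708)]  |A|=489.7655
5. ⊥bis P2·P4 via (13.32,26.815): [(0, 26.0534) (0, 0) (22, 0) (22, 18.4708)]  |A|=489.7655
6. ⊥bis P2·P5 via (11.04,17.1): [(0, 23.6119) (0, 0) (22, 0) (22, 10.6353)]  |A|=376.7191
7. ⊥bis P2·P6 via (10.375,39.675): [(0, 23.6119) (0, 0) (22, 0) (22, 10.6353)]  |A|=376.7191
8. canonical 4-gon: [(0, 23.6119) (0, 0) (22, 0) (22, 10.6353)]
9. shoelace: 376.7191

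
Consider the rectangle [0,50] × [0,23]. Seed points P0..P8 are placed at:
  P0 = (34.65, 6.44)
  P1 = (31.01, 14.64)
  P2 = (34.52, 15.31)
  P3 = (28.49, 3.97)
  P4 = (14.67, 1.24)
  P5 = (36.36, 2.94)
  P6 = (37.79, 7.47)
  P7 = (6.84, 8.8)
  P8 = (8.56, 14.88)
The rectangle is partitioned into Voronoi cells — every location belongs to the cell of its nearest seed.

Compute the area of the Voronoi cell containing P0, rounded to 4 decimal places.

1. box [0,50]×[0,23]: [(0, 0) (50, 0) (50, 23) (0, 23)]
2. ⊥bis P0·P1 via (32.83,10.54): [(9.086, 0) (50, 0) (50, 18.1618)]  |A|=371.5356
3. ⊥bis P0·P2 via (34.585,10.875): [(33.5505, 10.8598) (9.086, 0) (50, 0) (50, 11.1009)]  |A|=313.4617
4. ⊥bis P0·P3 via (31.57,5.205): [(33.5505, 10.8598) (29.9444, 9.2591) (33.6571, 0) (50, 0) (50, 11.1009)]  |A|=199.7091
5. ⊥bis P0·P4 via (24.66,3.84): [(33.5505, 10.8598) (29.9444, 9.2591) (33.6571, 0) (50, 0) (50, 11.1009)]  |A|=199.7091
6. ⊥bis P0·P5 via (35.505,4.69): [(48.5843, 11.0802) (33.5505, 10.8598) (29.9444, 9.2591) (32.3873, 3.1668)]  |A|=70.6398
7. ⊥bis P0·P6 via (36.22,6.955): [(36.7616, 5.3039) (34.9325, 10.8801) (33.5505, 10.8598) (29.9444, 9.2591) (32.3873, 3.1668)]  |A|=32.3944
8. ⊥bis P0·P7 via (20.745,7.62): [(36.7616, 5.3039) (34.9325, 10.8801) (33.5505, 10.8598) (29.9444, 9.2591) (32.3873, 3.1668)]  |A|=32.3944
9. ⊥bis P0·P8 via (21.605,10.66): [(36.7616, 5.3039) (34.9325, 10.8801) (33.5505, 10.8598) (29.9444, 9.2591) (32.3873, 3.1668)]  |A|=32.3944
10. canonical 5-gon: [(36.7616, 5.3039) (34.9325, 10.8801) (33.5505, 10.8598) (29.9444, 9.2591) (32.3873, 3.1668)]
11. shoelace: 32.3944

Area of P0's cell: 32.3944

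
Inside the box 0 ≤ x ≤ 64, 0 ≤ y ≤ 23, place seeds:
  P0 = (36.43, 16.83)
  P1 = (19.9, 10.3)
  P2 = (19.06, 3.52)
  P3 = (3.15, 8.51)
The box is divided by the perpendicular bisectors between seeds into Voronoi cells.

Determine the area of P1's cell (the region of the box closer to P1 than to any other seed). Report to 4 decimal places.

1. box [0,64]×[0,23]: [(0, 0) (64, 0) (64, 23) (0, 23)]
2. ⊥bis P1·P0 via (28.165,13.565): [(0, 0) (33.5237, 0) (24.4378, 23) (0, 23)]  |A|=666.5574
3. ⊥bis P1·P2 via (19.48,6.91): [(0, 9.3235) (31.3762, 5.4361) (24.4378, 23) (0, 23)]  |A|=429.1704
4. ⊥bis P1·P3 via (11.525,9.405): [(11.6885, 7.8753) (31.3762, 5.4361) (24.4378, 23) (10.0722, 23)]  |A|=273.0723
5. canonical 4-gon: [(11.6885, 7.8753) (31.3762, 5.4361) (24.4378, 23) (10.0722, 23)]
6. shoelace: 273.0723

Area of P1's cell: 273.0723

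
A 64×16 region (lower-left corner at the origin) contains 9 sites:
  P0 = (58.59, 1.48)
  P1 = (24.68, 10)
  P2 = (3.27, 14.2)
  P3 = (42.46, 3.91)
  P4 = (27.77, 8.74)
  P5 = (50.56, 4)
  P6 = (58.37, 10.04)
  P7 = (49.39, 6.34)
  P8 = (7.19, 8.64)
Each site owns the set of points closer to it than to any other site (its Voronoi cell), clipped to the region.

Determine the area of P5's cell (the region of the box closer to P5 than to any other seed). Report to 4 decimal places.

Area of P5's cell: 44.5343

1. box [0,64]×[0,16]: [(0, 0) (64, 0) (64, 16) (0, 16)]
2. ⊥bis P5·P0 via (54.575,2.74): [(0, 0) (53.7151, 0) (58.7363, 16) (0, 16)]  |A|=899.6114
3. ⊥bis P5·P1 via (37.62,7): [(35.9971, 0) (53.7151, 0) (58.7363, 16) (39.7066, 16)]  |A|=293.9819
4. ⊥bis P5·P2 via (26.915,9.1): [(35.9971, 0) (53.7151, 0) (58.7363, 16) (39.7066, 16)]  |A|=293.9819
5. ⊥bis P5·P3 via (46.51,3.955): [(46.5539, 0) (53.7151, 0) (58.7363, 16) (46.3762, 16)]  |A|=156.1705
6. ⊥bis P5·P4 via (39.165,6.37): [(46.5539, 0) (53.7151, 0) (58.7363, 16) (46.3762, 16)]  |A|=156.1705
7. ⊥bis P5·P6 via (54.465,7.02): [(46.5539, 0) (53.7151, 0) (55.4987, 5.6834) (47.5202, 16) (46.3762, 16)]  |A|=98.3142
8. ⊥bis P5·P7 via (49.975,5.17): [(46.5157, 3.4404) (46.5539, 0) (53.7151, 0) (55.4987, 5.6834) (54.2447, 7.3049)]  |A|=44.5343
9. ⊥bis P5·P8 via (28.875,6.32): [(46.5157, 3.4404) (46.5539, 0) (53.7151, 0) (55.4987, 5.6834) (54.2447, 7.3049)]  |A|=44.5343
10. canonical 5-gon: [(46.5157, 3.4404) (46.5539, 0) (53.7151, 0) (55.4987, 5.6834) (54.2447, 7.3049)]
11. shoelace: 44.5343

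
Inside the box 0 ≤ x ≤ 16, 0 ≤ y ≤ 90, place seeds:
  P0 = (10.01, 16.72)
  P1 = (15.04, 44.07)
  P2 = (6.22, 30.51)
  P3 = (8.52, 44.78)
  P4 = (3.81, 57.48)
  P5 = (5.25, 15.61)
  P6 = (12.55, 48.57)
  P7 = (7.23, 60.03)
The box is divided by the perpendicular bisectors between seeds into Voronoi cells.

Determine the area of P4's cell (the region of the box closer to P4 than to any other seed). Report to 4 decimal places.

Area of P4's cell: 84.2830

1. box [0,16]×[0,90]: [(0, 0) (16, 0) (16, 90) (0, 90)]
2. ⊥bis P4·P0 via (6.91,37.1): [(0, 36.0489) (16, 38.4827) (16, 90) (0, 90)]  |A|=843.7472
3. ⊥bis P4·P1 via (9.425,50.775): [(0, 42.8822) (16, 56.2811) (16, 90) (0, 90)]  |A|=646.6935
4. ⊥bis P4·P2 via (5.015,43.995): [(0, 43.5469) (0.8885, 43.6263) (16, 56.2811) (16, 90) (0, 90)]  |A|=646.3982
5. ⊥bis P4·P3 via (6.165,51.13): [(0, 48.8436) (12.7772, 53.5822) (16, 56.2811) (16, 90) (0, 90)]  |A|=608.6084
6. ⊥bis P4·P5 via (4.53,36.545): [(0, 48.8436) (12.7772, 53.5822) (16, 56.2811) (16, 90) (0, 90)]  |A|=608.6084
7. ⊥bis P4·P6 via (8.18,53.025): [(0, 48.8436) (6.2987, 51.1796) (16, 60.6958) (16, 90) (0, 90)]  |A|=582.3236
8. ⊥bis P4·P7 via (5.52,58.755): [(0, 66.1583) (0, 48.8436) (6.2987, 51.1796) (9.1113, 53.9385)]  |A|=84.283
9. canonical 4-gon: [(0, 66.1583) (0, 48.8436) (6.2987, 51.1796) (9.1113, 53.9385)]
10. shoelace: 84.283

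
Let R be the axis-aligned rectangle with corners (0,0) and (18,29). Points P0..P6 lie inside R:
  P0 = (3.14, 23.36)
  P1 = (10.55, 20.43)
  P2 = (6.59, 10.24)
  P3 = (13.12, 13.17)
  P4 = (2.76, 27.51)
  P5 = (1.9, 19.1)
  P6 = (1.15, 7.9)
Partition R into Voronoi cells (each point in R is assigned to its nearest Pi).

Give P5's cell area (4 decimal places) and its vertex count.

1. box [0,18]×[0,29]: [(0, 0) (18, 0) (18, 29) (0, 29)]
2. ⊥bis P5·P0 via (2.52,21.23): [(0, 21.9635) (0, 0) (18, 0) (18, 16.7241)]  |A|=348.1885
3. ⊥bis P5·P1 via (6.225,19.765): [(6.1628, 20.1697) (0, 21.9635) (0, 0) (9.264, 0)]  |A|=161.1042
4. ⊥bis P5·P2 via (4.245,14.67): [(6.8004, 16.0227) (6.1628, 20.1697) (0, 21.9635) (0, 12.4229)]  |A|=44.6465
5. ⊥bis P5·P3 via (7.51,16.135): [(6.8004, 16.0227) (6.1628, 20.1697) (0, 21.9635) (0, 12.4229)]  |A|=44.6465
6. ⊥bis P5·P4 via (2.33,23.305): [(6.8004, 16.0227) (6.1628, 20.1697) (0, 21.9635) (0, 12.4229)]  |A|=44.6465
7. ⊥bis P5·P6 via (1.525,13.5): [(1.9775, 13.4697) (6.8004, 16.0227) (6.1628, 20.1697) (0, 21.9635) (0, 13.6021)]  |A|=43.4806
8. canonical 5-gon: [(1.9775, 13.4697) (6.8004, 16.0227) (6.1628, 20.1697) (0, 21.9635) (0, 13.6021)]
9. shoelace: 43.4806

Area of P5's cell: 43.4806 (5 vertices)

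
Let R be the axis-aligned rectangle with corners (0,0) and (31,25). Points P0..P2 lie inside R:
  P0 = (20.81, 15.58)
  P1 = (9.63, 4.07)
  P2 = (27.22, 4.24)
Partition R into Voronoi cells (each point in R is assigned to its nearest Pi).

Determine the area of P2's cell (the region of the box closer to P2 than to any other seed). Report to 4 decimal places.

Area of P2's cell: 129.5251

1. box [0,31]×[0,25]: [(0, 0) (31, 0) (31, 25) (0, 25)]
2. ⊥bis P2·P0 via (24.015,9.91): [(6.4831, 0) (31, 0) (31, 13.8583)]  |A|=169.8813
3. ⊥bis P2·P1 via (18.425,4.155): [(18.4001, 6.7361) (18.4652, 0) (31, 0) (31, 13.8583)]  |A|=129.5251
4. canonical 4-gon: [(18.4001, 6.7361) (18.4652, 0) (31, 0) (31, 13.8583)]
5. shoelace: 129.5251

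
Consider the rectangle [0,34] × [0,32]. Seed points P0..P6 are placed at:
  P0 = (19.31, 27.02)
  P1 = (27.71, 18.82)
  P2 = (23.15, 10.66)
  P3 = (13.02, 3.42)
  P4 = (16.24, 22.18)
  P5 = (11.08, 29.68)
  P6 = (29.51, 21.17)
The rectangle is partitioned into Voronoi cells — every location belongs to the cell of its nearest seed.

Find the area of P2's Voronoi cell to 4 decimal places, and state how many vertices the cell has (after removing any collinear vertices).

1. box [0,34]×[0,32]: [(0, 0) (34, 0) (34, 32) (0, 32)]
2. ⊥bis P2·P0 via (21.23,18.84): [(0, 13.8569) (0, 0) (34, 0) (34, 21.8374)]  |A|=606.8027
3. ⊥bis P2·P1 via (25.43,14.74): [(19.021, 18.3215) (0, 13.8569) (0, 0) (34, 0) (34, 9.9509)]  |A|=517.7789
4. ⊥bis P2·P3 via (18.085,7.04): [(19.021, 18.3215) (11.3148, 16.5127) (23.1165, 0) (34, 0) (34, 9.9509)]  |A|=248.5266
5. ⊥bis P2·P4 via (19.695,16.42): [(21.0111, 17.2094) (13.8758, 12.9295) (23.1165, 0) (34, 0) (34, 9.9509)]  |A|=224.1775
6. ⊥bis P2·P5 via (17.115,20.17): [(21.0111, 17.2094) (13.8758, 12.9295) (23.1165, 0) (34, 0) (34, 9.9509)]  |A|=224.1775
7. ⊥bis P2·P6 via (26.33,15.915): [(21.0111, 17.2094) (13.8758, 12.9295) (23.1165, 0) (34, 0) (34, 9.9509)]  |A|=224.1775
8. canonical 5-gon: [(21.0111, 17.2094) (13.8758, 12.9295) (23.1165, 0) (34, 0) (34, 9.9509)]
9. shoelace: 224.1775

Area of P2's cell: 224.1775 (5 vertices)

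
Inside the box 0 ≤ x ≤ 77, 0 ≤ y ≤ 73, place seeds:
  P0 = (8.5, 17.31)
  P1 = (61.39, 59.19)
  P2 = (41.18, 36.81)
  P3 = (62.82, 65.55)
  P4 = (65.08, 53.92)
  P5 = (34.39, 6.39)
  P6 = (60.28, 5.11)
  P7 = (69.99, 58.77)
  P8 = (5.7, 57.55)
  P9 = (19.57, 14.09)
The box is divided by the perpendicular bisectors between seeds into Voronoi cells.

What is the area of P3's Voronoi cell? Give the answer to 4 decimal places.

Area of P3's cell: 317.5042

1. box [0,77]×[0,73]: [(0, 0) (77, 0) (77, 73) (0, 73)]
2. ⊥bis P3·P0 via (35.66,41.43): [(72.4528, 0) (77, 0) (77, 73) (7.6236, 73)]  |A|=2698.2122
3. ⊥bis P3·P1 via (62.105,62.37): [(77, 59.021) (77, 73) (14.8275, 73)]  |A|=434.5556
4. ⊥bis P3·P2 via (52,51.18): [(26.5093, 70.3734) (77, 59.021) (77, 73) (23.0209, 73)]  |A|=423.7953
5. ⊥bis P3·P4 via (63.95,59.735): [(26.5093, 70.3734) (69.2466, 60.7643) (77, 62.2709) (77, 73) (23.0209, 73)]  |A|=411.1962
6. ⊥bis P3·P5 via (48.605,35.97): [(26.5093, 70.3734) (69.2466, 60.7643) (77, 62.2709) (77, 73) (23.0209, 73)]  |A|=411.1962
7. ⊥bis P3·P6 via (61.55,35.33): [(26.5093, 70.3734) (69.2466, 60.7643) (77, 62.2709) (77, 73) (23.0209, 73)]  |A|=411.1962
8. ⊥bis P3·P7 via (66.405,62.16): [(26.5093, 70.3734) (65.8148, 61.5359) (76.6554, 73) (23.0209, 73)]  |A|=343.641
9. ⊥bis P3·P8 via (34.26,61.55): [(33.2361, 68.861) (65.8148, 61.5359) (76.6554, 73) (32.6564, 73)]  |A|=317.5042
10. ⊥bis P3·P9 via (41.195,39.82): [(33.2361, 68.861) (65.8148, 61.5359) (76.6554, 73) (32.6564, 73)]  |A|=317.5042
11. canonical 4-gon: [(33.2361, 68.861) (65.8148, 61.5359) (76.6554, 73) (32.6564, 73)]
12. shoelace: 317.5042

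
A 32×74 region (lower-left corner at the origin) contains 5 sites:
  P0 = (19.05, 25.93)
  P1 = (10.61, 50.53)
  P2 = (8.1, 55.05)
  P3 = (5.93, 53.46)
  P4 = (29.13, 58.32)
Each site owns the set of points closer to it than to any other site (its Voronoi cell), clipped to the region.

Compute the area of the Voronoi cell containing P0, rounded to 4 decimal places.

1. box [0,32]×[0,74]: [(0, 0) (32, 0) (32, 74) (0, 74)]
2. ⊥bis P0·P1 via (14.83,38.23): [(0, 33.142) (0, 0) (32, 0) (32, 44.1208)]  |A|=1236.2053
3. ⊥bis P0·P2 via (13.575,40.49): [(0, 33.142) (0, 0) (32, 0) (32, 44.1208)]  |A|=1236.2053
4. ⊥bis P0·P3 via (12.49,39.695): [(0, 33.142) (0, 0) (32, 0) (32, 44.1208)]  |A|=1236.2053
5. ⊥bis P0·P4 via (24.09,42.125): [(25.1873, 41.7835) (0, 33.142) (0, 0) (32, 0) (32, 39.6634)]  |A|=1221.0216
6. canonical 5-gon: [(25.1873, 41.7835) (0, 33.142) (0, 0) (32, 0) (32, 39.6634)]
7. shoelace: 1221.0216

Area of P0's cell: 1221.0216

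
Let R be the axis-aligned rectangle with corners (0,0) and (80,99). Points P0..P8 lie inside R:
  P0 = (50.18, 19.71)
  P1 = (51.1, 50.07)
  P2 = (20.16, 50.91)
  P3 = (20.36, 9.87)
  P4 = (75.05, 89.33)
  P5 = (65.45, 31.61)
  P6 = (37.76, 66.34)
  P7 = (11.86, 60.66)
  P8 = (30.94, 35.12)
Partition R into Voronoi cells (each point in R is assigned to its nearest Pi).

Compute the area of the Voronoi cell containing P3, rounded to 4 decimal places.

Area of P3's cell: 935.0796

1. box [0,80]×[0,99]: [(0, 0) (80, 0) (80, 99) (0, 99)]
2. ⊥bis P3·P0 via (35.27,14.79): [(0, 0) (40.1504, 0) (7.4824, 99) (0, 99)]  |A|=2357.8234
3. ⊥bis P3·P1 via (35.73,29.97): [(0, 57.2919) (0, 0) (40.1504, 0) (28.4152, 35.5635)]  |A|=1527.9235
4. ⊥bis P3·P2 via (20.26,30.39): [(0, 30.2913) (0, 0) (40.1504, 0) (30.1065, 30.438)]  |A|=1067.0304
5. ⊥bis P3·P4 via (47.705,49.6): [(0, 30.2913) (0, 0) (40.1504, 0) (30.1065, 30.438)]  |A|=1067.0304
6. ⊥bis P3·P5 via (42.905,20.74): [(0, 30.2913) (0, 0) (40.1504, 0) (30.1065, 30.438)]  |A|=1067.0304
7. ⊥bis P3·P6 via (29.06,38.105): [(0, 30.2913) (0, 0) (40.1504, 0) (30.1065, 30.438)]  |A|=1067.0304
8. ⊥bis P3·P7 via (16.11,35.265): [(0, 30.2913) (0, 0) (40.1504, 0) (30.1065, 30.438)]  |A|=1067.0304
9. ⊥bis P3·P8 via (25.65,22.495): [(6.9626, 30.3252) (0, 30.2913) (0, 0) (40.1504, 0) (33.8631, 19.0536)]  |A|=935.0796
10. canonical 5-gon: [(6.9626, 30.3252) (0, 30.2913) (0, 0) (40.1504, 0) (33.8631, 19.0536)]
11. shoelace: 935.0796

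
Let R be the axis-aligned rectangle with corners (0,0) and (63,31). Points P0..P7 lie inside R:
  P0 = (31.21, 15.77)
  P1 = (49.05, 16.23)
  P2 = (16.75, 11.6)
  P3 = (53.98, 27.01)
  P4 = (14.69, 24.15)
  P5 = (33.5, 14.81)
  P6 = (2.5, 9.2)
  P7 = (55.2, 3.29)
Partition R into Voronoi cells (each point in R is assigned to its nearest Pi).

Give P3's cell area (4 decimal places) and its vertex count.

1. box [0,63]×[0,31]: [(0, 0) (63, 0) (63, 31) (0, 31)]
2. ⊥bis P3·P0 via (42.595,21.39): [(53.1538, 0) (63, 0) (63, 31) (37.8512, 31)]  |A|=542.4227
3. ⊥bis P3·P1 via (51.515,21.62): [(39.8475, 26.9559) (63, 16.3676) (63, 31) (37.8512, 31)]  |A|=220.2409
4. ⊥bis P3·P2 via (35.365,19.305): [(39.8475, 26.9559) (63, 16.3676) (63, 31) (37.8512, 31)]  |A|=220.2409
5. ⊥bis P3·P4 via (34.335,25.58): [(39.8475, 26.9559) (63, 16.3676) (63, 31) (37.8512, 31)]  |A|=220.2409
6. ⊥bis P3·P5 via (43.74,20.91): [(38.4404, 29.8063) (40.2474, 26.773) (63, 16.3676) (63, 31) (37.8512, 31)]  |A|=219.7996
7. ⊥bis P3·P6 via (28.24,18.105): [(38.4404, 29.8063) (40.2474, 26.773) (63, 16.3676) (63, 31) (37.8512, 31)]  |A|=219.7996
8. ⊥bis P3·P7 via (54.59,15.15): [(38.4404, 29.8063) (40.2474, 26.773) (63, 16.3676) (63, 31) (37.8512, 31)]  |A|=219.7996
9. canonical 5-gon: [(38.4404, 29.8063) (40.2474, 26.773) (63, 16.3676) (63, 31) (37.8512, 31)]
10. shoelace: 219.7996

Area of P3's cell: 219.7996 (5 vertices)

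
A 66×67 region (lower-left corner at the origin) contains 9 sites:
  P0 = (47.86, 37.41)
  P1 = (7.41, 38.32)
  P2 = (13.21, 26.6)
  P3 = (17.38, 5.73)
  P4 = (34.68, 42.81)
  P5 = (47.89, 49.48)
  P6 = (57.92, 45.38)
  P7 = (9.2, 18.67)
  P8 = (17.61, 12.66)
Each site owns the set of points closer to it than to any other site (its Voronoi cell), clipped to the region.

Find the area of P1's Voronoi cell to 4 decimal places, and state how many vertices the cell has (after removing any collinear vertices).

1. box [0,66]×[0,67]: [(0, 0) (66, 0) (66, 67) (0, 67)]
2. ⊥bis P1·P0 via (27.635,37.865): [(0, 0) (26.7832, 0) (28.2904, 67) (0, 67)]  |A|=1844.9657
3. ⊥bis P1·P2 via (10.31,32.46): [(0, 27.3578) (27.7071, 41.0695) (28.2904, 67) (0, 67)]  |A|=915.9783
4. ⊥bis P1·P3 via (12.395,22.025): [(0, 27.3578) (27.7071, 41.0695) (28.2904, 67) (0, 67)]  |A|=915.9783
5. ⊥bis P1·P4 via (21.045,40.565): [(0, 27.3578) (21.4701, 37.9829) (16.6925, 67) (0, 67)]  |A|=667.7454
6. ⊥bis P1·P5 via (27.65,43.9): [(0, 27.3578) (21.4701, 37.9829) (16.6925, 67) (0, 67)]  |A|=667.7454
7. ⊥bis P1·P6 via (32.665,41.85): [(0, 27.3578) (21.4701, 37.9829) (16.6925, 67) (0, 67)]  |A|=667.7454
8. ⊥bis P1·P7 via (8.305,28.495): [(0, 27.7385) (0.9428, 27.8243) (21.4701, 37.9829) (16.6925, 67) (0, 67)]  |A|=667.5659
9. ⊥bis P1·P8 via (12.51,25.49): [(0, 27.7385) (0.9428, 27.8243) (21.4701, 37.9829) (16.6925, 67) (0, 67)]  |A|=667.5659
10. canonical 5-gon: [(0, 27.7385) (0.9428, 27.8243) (21.4701, 37.9829) (16.6925, 67) (0, 67)]
11. shoelace: 667.5659

Area of P1's cell: 667.5659 (5 vertices)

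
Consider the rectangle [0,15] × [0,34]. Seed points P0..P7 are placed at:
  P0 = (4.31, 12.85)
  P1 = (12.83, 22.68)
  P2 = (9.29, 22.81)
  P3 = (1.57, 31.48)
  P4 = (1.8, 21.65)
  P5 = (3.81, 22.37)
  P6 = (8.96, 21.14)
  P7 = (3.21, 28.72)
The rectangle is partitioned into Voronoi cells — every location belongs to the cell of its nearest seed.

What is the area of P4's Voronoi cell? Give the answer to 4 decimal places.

1. box [0,15]×[0,34]: [(0, 0) (15, 0) (15, 34) (0, 34)]
2. ⊥bis P4·P0 via (3.055,17.25): [(0, 16.3786) (15, 20.657) (15, 34) (0, 34)]  |A|=232.2325
3. ⊥bis P4·P1 via (7.315,22.165): [(0, 16.3786) (7.6515, 18.5611) (6.2098, 34) (0, 34)]  |A|=115.3519
4. ⊥bis P4·P2 via (5.545,22.23): [(0, 16.3786) (6.1783, 18.1409) (3.7221, 34) (0, 34)]  |A|=83.9501
5. ⊥bis P4·P3 via (1.685,26.565): [(0, 26.5256) (0, 16.3786) (6.1783, 18.1409) (4.8621, 26.6393)]  |A|=52.0806
6. ⊥bis P4·P5 via (2.805,22.01): [(1.1776, 26.5531) (0, 26.5256) (0, 16.3786) (4.3752, 17.6266)]  |A|=27.4975
7. ⊥bis P4·P6 via (5.38,21.395): [(1.1776, 26.5531) (0, 26.5256) (0, 16.3786) (4.3752, 17.6266)]  |A|=27.4975
8. ⊥bis P4·P7 via (2.505,25.185): [(1.6033, 25.3648) (0, 25.6846) (0, 16.3786) (4.3752, 17.6266)]  |A|=26.1178
9. canonical 4-gon: [(1.6033, 25.3648) (0, 25.6846) (0, 16.3786) (4.3752, 17.6266)]
10. shoelace: 26.1178

Area of P4's cell: 26.1178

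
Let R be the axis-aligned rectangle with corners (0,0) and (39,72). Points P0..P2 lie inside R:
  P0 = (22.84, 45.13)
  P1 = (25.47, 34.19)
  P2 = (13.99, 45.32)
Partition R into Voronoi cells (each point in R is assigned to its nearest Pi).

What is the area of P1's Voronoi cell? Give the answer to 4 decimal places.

Area of P1's cell: 1371.1441

1. box [0,39]×[0,72]: [(0, 0) (39, 0) (39, 72) (0, 72)]
2. ⊥bis P1·P0 via (24.155,39.66): [(0, 33.8531) (0, 0) (39, 0) (39, 43.2288)]  |A|=1503.0962
3. ⊥bis P1·P2 via (19.73,39.755): [(18.2651, 38.2441) (0, 19.4046) (0, 0) (39, 0) (39, 43.2288)]  |A|=1371.1441
4. canonical 5-gon: [(18.2651, 38.2441) (0, 19.4046) (0, 0) (39, 0) (39, 43.2288)]
5. shoelace: 1371.1441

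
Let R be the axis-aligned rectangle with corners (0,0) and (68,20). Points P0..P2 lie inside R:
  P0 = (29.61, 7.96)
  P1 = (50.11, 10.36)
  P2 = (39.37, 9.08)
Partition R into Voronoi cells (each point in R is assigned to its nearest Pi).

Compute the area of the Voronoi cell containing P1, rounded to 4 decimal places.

1. box [0,68]×[0,20]: [(0, 0) (68, 0) (68, 20) (0, 20)]
2. ⊥bis P1·P0 via (39.86,9.16): [(40.9324, 0) (68, 0) (68, 20) (38.5909, 20)]  |A|=564.7668
3. ⊥bis P1·P2 via (44.74,9.72): [(45.8984, 0) (68, 0) (68, 20) (43.5148, 20)]  |A|=465.8674
4. canonical 4-gon: [(45.8984, 0) (68, 0) (68, 20) (43.5148, 20)]
5. shoelace: 465.8674

Area of P1's cell: 465.8674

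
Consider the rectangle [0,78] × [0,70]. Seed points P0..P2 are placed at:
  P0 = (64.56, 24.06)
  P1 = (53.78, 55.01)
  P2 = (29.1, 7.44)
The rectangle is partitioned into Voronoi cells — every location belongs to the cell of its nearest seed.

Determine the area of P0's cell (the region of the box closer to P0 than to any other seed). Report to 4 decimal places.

1. box [0,78]×[0,70]: [(0, 0) (78, 0) (78, 70) (0, 70)]
2. ⊥bis P0·P1 via (59.17,39.535): [(0, 18.9259) (0, 0) (78, 0) (78, 46.0936)]  |A|=2535.7577
3. ⊥bis P0·P2 via (46.83,15.75): [(38.9783, 32.5022) (54.212, 0) (78, 0) (78, 46.0936)]  |A|=1285.9053
4. canonical 4-gon: [(38.9783, 32.5022) (54.212, 0) (78, 0) (78, 46.0936)]
5. shoelace: 1285.9053

Area of P0's cell: 1285.9053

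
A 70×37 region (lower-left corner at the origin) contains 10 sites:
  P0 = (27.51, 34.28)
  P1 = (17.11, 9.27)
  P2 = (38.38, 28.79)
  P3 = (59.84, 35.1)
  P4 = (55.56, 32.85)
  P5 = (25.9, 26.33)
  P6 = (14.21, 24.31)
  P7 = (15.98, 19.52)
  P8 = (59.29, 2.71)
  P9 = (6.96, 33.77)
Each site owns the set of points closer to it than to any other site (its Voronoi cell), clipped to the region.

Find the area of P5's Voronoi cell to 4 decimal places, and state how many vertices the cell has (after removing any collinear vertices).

Area of P5's cell: 192.7968 (5 vertices)

1. box [0,70]×[0,37]: [(0, 0) (70, 0) (70, 37) (0, 37)]
2. ⊥bis P5·P0 via (26.705,30.305): [(0, 35.7132) (0, 0) (70, 0) (70, 21.5371)]  |A|=2003.7592
3. ⊥bis P5·P1 via (21.505,17.8): [(0, 35.7132) (0, 28.8802) (56.052, 0) (70, 0) (70, 21.5371)]  |A|=1194.3618
4. ⊥bis P5·P2 via (32.14,27.56): [(31.8024, 29.2727) (0, 35.7132) (0, 28.8802) (35.4835, 10.5977)]  |A|=406.3292
5. ⊥bis P5·P3 via (42.87,30.715): [(31.8024, 29.2727) (0, 35.7132) (0, 28.8802) (35.4835, 10.5977)]  |A|=406.3292
6. ⊥bis P5·P4 via (40.73,29.59): [(31.8024, 29.2727) (0, 35.7132) (0, 28.8802) (35.4835, 10.5977)]  |A|=406.3292
7. ⊥bis P5·P6 via (20.055,25.32): [(31.8024, 29.2727) (18.9212, 31.8813) (21.3397, 17.8852) (35.4835, 10.5977)]  |A|=205.6439
8. ⊥bis P5·P7 via (20.94,22.925): [(31.8024, 29.2727) (18.9212, 31.8813) (20.3104, 23.8422) (26.0746, 15.4456) (35.4835, 10.5977)]  |A|=192.7968
9. ⊥bis P5·P8 via (42.595,14.52): [(31.8024, 29.2727) (18.9212, 31.8813) (20.3104, 23.8422) (26.0746, 15.4456) (35.4835, 10.5977)]  |A|=192.7968
10. ⊥bis P5·P9 via (16.43,30.05): [(31.8024, 29.2727) (18.9212, 31.8813) (20.3104, 23.8422) (26.0746, 15.4456) (35.4835, 10.5977)]  |A|=192.7968
11. canonical 5-gon: [(31.8024, 29.2727) (18.9212, 31.8813) (20.3104, 23.8422) (26.0746, 15.4456) (35.4835, 10.5977)]
12. shoelace: 192.7968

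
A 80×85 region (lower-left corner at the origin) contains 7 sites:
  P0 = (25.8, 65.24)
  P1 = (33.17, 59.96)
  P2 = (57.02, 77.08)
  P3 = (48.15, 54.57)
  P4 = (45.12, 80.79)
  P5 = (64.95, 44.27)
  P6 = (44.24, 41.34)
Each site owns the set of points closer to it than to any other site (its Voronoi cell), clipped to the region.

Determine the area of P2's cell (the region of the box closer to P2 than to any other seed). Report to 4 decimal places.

1. box [0,80]×[0,85]: [(0, 0) (80, 0) (80, 85) (0, 85)]
2. ⊥bis P2·P0 via (41.41,71.16): [(68.397, 0) (80, 0) (80, 85) (36.1613, 85)]  |A|=2356.2735
3. ⊥bis P2·P1 via (45.095,68.52): [(39.405, 76.4467) (80, 19.8936) (80, 85) (36.1613, 85)]  |A|=1508.9786
4. ⊥bis P2·P3 via (52.585,65.825): [(39.405, 76.4467) (44.8383, 68.8775) (80, 55.0222) (80, 85) (36.1613, 85)]  |A|=891.3884
5. ⊥bis P2·P4 via (51.07,78.935): [(47.5957, 67.791) (80, 55.0222) (80, 85) (52.9609, 85)]  |A|=718.3629
6. ⊥bis P2·P5 via (60.985,60.675): [(47.5957, 67.791) (63.8793, 61.3745) (80, 65.2708) (80, 85) (52.9609, 85)]  |A|=635.7552
7. ⊥bis P2·P6 via (50.63,59.21): [(47.5957, 67.791) (63.8793, 61.3745) (80, 65.2708) (80, 85) (52.9609, 85)]  |A|=635.7552
8. canonical 5-gon: [(47.5957, 67.791) (63.8793, 61.3745) (80, 65.2708) (80, 85) (52.9609, 85)]
9. shoelace: 635.7552

Area of P2's cell: 635.7552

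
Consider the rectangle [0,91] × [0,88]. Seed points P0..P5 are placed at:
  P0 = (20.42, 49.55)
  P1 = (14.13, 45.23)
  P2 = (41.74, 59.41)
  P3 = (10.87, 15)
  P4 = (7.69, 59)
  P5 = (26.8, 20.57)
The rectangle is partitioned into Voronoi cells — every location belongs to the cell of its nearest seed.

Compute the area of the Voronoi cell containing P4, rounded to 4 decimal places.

1. box [0,91]×[0,88]: [(0, 0) (91, 0) (91, 88) (0, 88)]
2. ⊥bis P4·P0 via (14.055,54.275): [(0, 35.3417) (39.0904, 88) (0, 88)]  |A|=1029.2192
3. ⊥bis P4·P1 via (10.91,52.115): [(0, 47.0126) (13.2714, 53.2194) (39.0904, 88) (0, 88)]  |A|=951.7747
4. ⊥bis P4·P2 via (24.715,59.205): [(0, 47.0126) (13.2714, 53.2194) (24.6033, 68.4845) (24.3683, 88) (0, 88)]  |A|=808.1191
5. ⊥bis P4·P3 via (9.28,37): [(0, 47.0126) (13.2714, 53.2194) (24.6033, 68.4845) (24.3683, 88) (0, 88)]  |A|=808.1191
6. ⊥bis P4·P5 via (17.245,39.785): [(0, 47.0126) (13.2714, 53.2194) (24.6033, 68.4845) (24.3683, 88) (0, 88)]  |A|=808.1191
7. canonical 5-gon: [(0, 47.0126) (13.2714, 53.2194) (24.6033, 68.4845) (24.3683, 88) (0, 88)]
8. shoelace: 808.1191

Area of P4's cell: 808.1191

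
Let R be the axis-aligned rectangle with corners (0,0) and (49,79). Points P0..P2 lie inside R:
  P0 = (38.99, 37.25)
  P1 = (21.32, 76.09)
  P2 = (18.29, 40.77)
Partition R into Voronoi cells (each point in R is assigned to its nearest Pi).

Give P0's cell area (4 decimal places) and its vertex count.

1. box [0,49]×[0,79]: [(0, 0) (49, 0) (49, 79) (0, 79)]
2. ⊥bis P0·P1 via (30.155,56.67): [(0, 42.9512) (0, 0) (49, 0) (49, 65.2434)]  |A|=2650.7675
3. ⊥bis P0·P2 via (28.64,39.01): [(31.7678, 57.4037) (22.0064, 0) (49, 0) (49, 65.2434)]  |A|=1336.9093
4. canonical 4-gon: [(31.7678, 57.4037) (22.0064, 0) (49, 0) (49, 65.2434)]
5. shoelace: 1336.9093

Area of P0's cell: 1336.9093 (4 vertices)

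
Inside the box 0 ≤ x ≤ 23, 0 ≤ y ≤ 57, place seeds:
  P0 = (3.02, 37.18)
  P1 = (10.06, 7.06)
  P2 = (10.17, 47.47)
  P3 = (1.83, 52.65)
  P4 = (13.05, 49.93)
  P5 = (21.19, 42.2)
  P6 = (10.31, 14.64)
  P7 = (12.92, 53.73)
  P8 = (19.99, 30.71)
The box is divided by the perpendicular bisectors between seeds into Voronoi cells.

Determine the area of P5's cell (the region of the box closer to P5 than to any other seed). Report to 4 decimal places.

Area of P5's cell: 100.2473

1. box [0,23]×[0,57]: [(0, 0) (23, 0) (23, 57) (0, 57)]
2. ⊥bis P5·P0 via (12.105,39.69): [(23, 0.2553) (23, 57) (7.3226, 57)]  |A|=444.8046
3. ⊥bis P5·P1 via (15.625,24.63): [(16.3272, 24.4076) (23, 22.2941) (23, 57) (7.3226, 57)]  |A|=371.2746
4. ⊥bis P5·P2 via (15.68,44.835): [(12.5131, 38.2128) (16.3272, 24.4076) (23, 22.2941) (23, 57) (21.4976, 57)]  |A|=238.1207
5. ⊥bis P5·P3 via (11.51,47.425): [(12.5131, 38.2128) (16.3272, 24.4076) (23, 22.2941) (23, 57) (21.4976, 57)]  |A|=238.1207
6. ⊥bis P5·P4 via (17.12,46.065): [(15.4041, 44.2581) (12.5131, 38.2128) (16.3272, 24.4076) (23, 22.2941) (23, 52.2569)]  |A|=210.5346
7. ⊥bis P5·P6 via (15.75,28.42): [(15.4041, 44.2581) (12.5131, 38.2128) (15.1536, 28.6554) (23, 25.5579) (23, 52.2569)]  |A|=184.7979
8. ⊥bis P5·P7 via (17.055,47.965): [(22.9173, 52.1698) (15.4041, 44.2581) (12.5131, 38.2128) (15.1536, 28.6554) (23, 25.5579) (23, 52.2291)]  |A|=184.7967
9. ⊥bis P5·P8 via (20.59,36.455): [(22.9173, 52.1698) (15.4041, 44.2581) (12.5131, 38.2128) (12.7732, 37.2714) (23, 36.2033) (23, 52.2291)]  |A|=100.2473
10. canonical 6-gon: [(22.9173, 52.1698) (15.4041, 44.2581) (12.5131, 38.2128) (12.7732, 37.2714) (23, 36.2033) (23, 52.2291)]
11. shoelace: 100.2473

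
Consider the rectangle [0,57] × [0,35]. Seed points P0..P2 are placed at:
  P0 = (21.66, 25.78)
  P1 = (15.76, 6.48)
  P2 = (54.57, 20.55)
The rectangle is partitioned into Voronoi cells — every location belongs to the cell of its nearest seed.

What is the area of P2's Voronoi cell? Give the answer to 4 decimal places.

Area of P2's cell: 662.0808

1. box [0,57]×[0,35]: [(0, 0) (57, 0) (57, 35) (0, 35)]
2. ⊥bis P2·P0 via (38.115,23.165): [(34.4337, 0) (57, 0) (57, 35) (39.9958, 35)]  |A|=692.4845
3. ⊥bis P2·P1 via (35.165,13.515): [(36.1498, 10.7987) (40.0647, 0) (57, 0) (57, 35) (39.9958, 35)]  |A|=662.0808
4. canonical 5-gon: [(36.1498, 10.7987) (40.0647, 0) (57, 0) (57, 35) (39.9958, 35)]
5. shoelace: 662.0808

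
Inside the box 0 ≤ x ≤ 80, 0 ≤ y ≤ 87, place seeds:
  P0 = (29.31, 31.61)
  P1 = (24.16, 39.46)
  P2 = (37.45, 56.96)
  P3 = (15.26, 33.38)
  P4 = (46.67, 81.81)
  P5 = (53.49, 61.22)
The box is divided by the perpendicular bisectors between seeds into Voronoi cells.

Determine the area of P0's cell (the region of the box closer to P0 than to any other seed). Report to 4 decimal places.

1. box [0,80]×[0,87]: [(0, 0) (80, 0) (80, 87) (0, 87)]
2. ⊥bis P0·P1 via (26.735,35.535): [(0, 17.9955) (0, 0) (80, 0) (80, 70.4796)]  |A|=3539.0013
3. ⊥bis P0·P2 via (33.38,44.285): [(37.8732, 42.8422) (0, 17.9955) (0, 0) (80, 0) (80, 29.3151)]  |A|=2671.9378
4. ⊥bis P0·P3 via (22.285,32.495): [(37.8732, 42.8422) (22.3016, 32.6264) (18.1913, 0) (80, 0) (80, 29.3151)]  |A|=2174.5151
5. ⊥bis P0·P4 via (37.99,56.71): [(37.8732, 42.8422) (22.3016, 32.6264) (18.1913, 0) (80, 0) (80, 29.3151)]  |A|=2174.5151
6. ⊥bis P0·P5 via (41.4,46.415): [(50.8958, 38.6606) (37.8732, 42.8422) (22.3016, 32.6264) (18.1913, 0) (80, 0) (80, 14.8936)]  |A|=1964.652
7. canonical 6-gon: [(50.8958, 38.6606) (37.8732, 42.8422) (22.3016, 32.6264) (18.1913, 0) (80, 0) (80, 14.8936)]
8. shoelace: 1964.652

Area of P0's cell: 1964.6520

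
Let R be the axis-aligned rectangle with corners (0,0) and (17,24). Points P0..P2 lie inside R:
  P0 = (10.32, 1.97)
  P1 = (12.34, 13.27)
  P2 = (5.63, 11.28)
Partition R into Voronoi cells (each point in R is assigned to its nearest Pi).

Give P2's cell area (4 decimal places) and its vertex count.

1. box [0,17]×[0,24]: [(0, 0) (17, 0) (17, 24) (0, 24)]
2. ⊥bis P2·P0 via (7.975,6.625): [(0, 2.6075) (17, 11.1714) (17, 24) (0, 24)]  |A|=290.8789
3. ⊥bis P2·P1 via (8.985,12.275): [(0, 2.6075) (10.3116, 7.8021) (5.5077, 24) (0, 24)]  |A|=154.9014
4. canonical 4-gon: [(0, 2.6075) (10.3116, 7.8021) (5.5077, 24) (0, 24)]
5. shoelace: 154.9014

Area of P2's cell: 154.9014 (4 vertices)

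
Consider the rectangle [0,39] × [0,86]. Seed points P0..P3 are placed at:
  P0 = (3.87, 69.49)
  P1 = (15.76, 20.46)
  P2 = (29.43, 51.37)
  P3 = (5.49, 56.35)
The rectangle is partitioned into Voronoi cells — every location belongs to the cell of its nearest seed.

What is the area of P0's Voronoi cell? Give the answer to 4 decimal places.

Area of P0's cell: 602.4460

1. box [0,39]×[0,86]: [(0, 0) (39, 0) (39, 86) (0, 86)]
2. ⊥bis P0·P1 via (9.815,44.975): [(0, 42.5948) (39, 52.0525) (39, 86) (0, 86)]  |A|=1508.3774
3. ⊥bis P0·P2 via (16.65,60.43): [(0, 42.5948) (4.838, 43.7681) (34.7771, 86) (0, 86)]  |A|=839.3494
4. ⊥bis P0·P3 via (4.68,62.92): [(0, 62.343) (19.7307, 64.7756) (34.7771, 86) (0, 86)]  |A|=602.446
5. canonical 4-gon: [(0, 62.343) (19.7307, 64.7756) (34.7771, 86) (0, 86)]
6. shoelace: 602.446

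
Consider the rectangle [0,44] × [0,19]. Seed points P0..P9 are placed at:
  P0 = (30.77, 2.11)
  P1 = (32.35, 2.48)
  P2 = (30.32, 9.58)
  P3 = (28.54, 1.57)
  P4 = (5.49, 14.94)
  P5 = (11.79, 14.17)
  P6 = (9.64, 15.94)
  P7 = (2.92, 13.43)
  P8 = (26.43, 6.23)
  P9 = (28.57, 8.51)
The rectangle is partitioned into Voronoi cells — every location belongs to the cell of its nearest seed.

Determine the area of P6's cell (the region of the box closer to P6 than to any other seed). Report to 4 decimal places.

1. box [0,44]×[0,19]: [(0, 0) (44, 0) (44, 19) (0, 19)]
2. ⊥bis P6·P0 via (20.205,9.025): [(0, 0) (14.298, 0) (26.7338, 19) (0, 19)]  |A|=389.802
3. ⊥bis P6·P1 via (20.995,9.21): [(0, 0) (14.298, 0) (26.7338, 19) (0, 19)]  |A|=389.802
4. ⊥bis P6·P2 via (19.98,12.76): [(0, 0) (14.298, 0) (17.6138, 5.066) (21.8991, 19) (0, 19)]  |A|=356.1183
5. ⊥bis P6·P3 via (19.09,8.755): [(0, 0) (12.4334, 0) (18.5162, 8.0003) (21.8991, 19) (0, 19)]  |A|=346.0809
6. ⊥bis P6·P4 via (7.565,15.44): [(11.2855, 0) (12.4334, 0) (18.5162, 8.0003) (21.8991, 19) (6.7072, 19)]  |A|=175.1507
7. ⊥bis P6·P5 via (10.715,15.055): [(8.35, 12.1823) (13.9627, 19) (6.7072, 19)]  |A|=24.7333
8. ⊥bis P6·P7 via (6.28,14.685): [(8.35, 12.1823) (13.9627, 19) (6.7072, 19)]  |A|=24.7333
9. ⊥bis P6·P8 via (18.035,11.085): [(8.35, 12.1823) (13.9627, 19) (6.7072, 19)]  |A|=24.7333
10. ⊥bis P6·P9 via (19.105,12.225): [(8.35, 12.1823) (13.9627, 19) (6.7072, 19)]  |A|=24.7333
11. canonical 3-gon: [(8.35, 12.1823) (13.9627, 19) (6.7072, 19)]
12. shoelace: 24.7333

Area of P6's cell: 24.7333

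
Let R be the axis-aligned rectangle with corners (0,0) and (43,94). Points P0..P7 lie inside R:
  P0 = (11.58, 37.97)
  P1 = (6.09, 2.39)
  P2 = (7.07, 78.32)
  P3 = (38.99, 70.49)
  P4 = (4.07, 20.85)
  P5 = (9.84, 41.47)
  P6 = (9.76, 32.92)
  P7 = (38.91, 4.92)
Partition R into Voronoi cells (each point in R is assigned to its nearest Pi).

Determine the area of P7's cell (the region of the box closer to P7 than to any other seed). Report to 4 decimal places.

Area of P7's cell: 558.0986

1. box [0,43]×[0,94]: [(0, 0) (43, 0) (43, 94) (0, 94)]
2. ⊥bis P7·P0 via (25.245,21.445): [(0, 0.5692) (0, 0) (43, 0) (43, 36.1271)]  |A|=788.9705
3. ⊥bis P7·P1 via (22.5,3.655): [(21.3753, 18.245) (22.7818, 0) (43, 0) (43, 36.1271)]  |A|=575.0604
4. ⊥bis P7·P2 via (22.99,41.62): [(21.3753, 18.245) (22.7818, 0) (43, 0) (43, 36.1271)]  |A|=575.0604
5. ⊥bis P7·P3 via (38.95,37.705): [(21.3753, 18.245) (22.7818, 0) (43, 0) (43, 36.1271)]  |A|=575.0604
6. ⊥bis P7·P4 via (21.49,12.885): [(25.5005, 21.6563) (21.7454, 13.4436) (22.7818, 0) (43, 0) (43, 36.1271)]  |A|=564.5257
7. ⊥bis P7·P5 via (24.375,23.195): [(25.5005, 21.6563) (21.7454, 13.4436) (22.7818, 0) (43, 0) (43, 36.1271)]  |A|=564.5257
8. ⊥bis P7·P6 via (24.335,18.92): [(32.6122, 27.5371) (24.1716, 18.7499) (21.7454, 13.4436) (22.7818, 0) (43, 0) (43, 36.1271)]  |A|=558.0986
9. canonical 6-gon: [(32.6122, 27.5371) (24.1716, 18.7499) (21.7454, 13.4436) (22.7818, 0) (43, 0) (43, 36.1271)]
10. shoelace: 558.0986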